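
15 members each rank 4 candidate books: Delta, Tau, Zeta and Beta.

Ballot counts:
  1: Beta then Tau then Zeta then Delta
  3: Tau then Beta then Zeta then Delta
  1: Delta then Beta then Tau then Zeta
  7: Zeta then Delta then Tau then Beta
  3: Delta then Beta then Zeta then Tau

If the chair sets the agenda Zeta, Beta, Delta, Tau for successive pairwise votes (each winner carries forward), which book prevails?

Delta

Round 1: Zeta vs Beta — 7–8, Beta advances.
Round 2: Beta vs Delta — 4–11, Delta advances.
Round 3: Delta vs Tau — 11–4, Delta advances.
Delta survives the agenda.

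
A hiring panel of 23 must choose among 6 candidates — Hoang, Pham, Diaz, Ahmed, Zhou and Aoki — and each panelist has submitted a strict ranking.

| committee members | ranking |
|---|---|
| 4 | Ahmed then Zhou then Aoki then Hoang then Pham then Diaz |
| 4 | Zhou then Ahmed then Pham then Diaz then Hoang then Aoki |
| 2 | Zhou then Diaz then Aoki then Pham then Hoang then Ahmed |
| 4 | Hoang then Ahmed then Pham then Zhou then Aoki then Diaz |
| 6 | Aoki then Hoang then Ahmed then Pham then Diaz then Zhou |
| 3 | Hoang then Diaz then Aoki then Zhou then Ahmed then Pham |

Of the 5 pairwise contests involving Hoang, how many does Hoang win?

4

Hoang against each rival (23 committee members):
Hoang vs Pham: Hoang preferred on 4+4+6+3 = 17 ballots; Hoang wins 17–6.
Hoang vs Diaz: Hoang wins 17–6.
Hoang vs Ahmed: Hoang is ranked higher on 2+4+6+3 = 15 ballots, Ahmed on 8. Hoang wins 15–8.
Hoang vs Zhou: Hoang, 13–10.
Hoang vs Aoki: 11 to 12, Aoki.
Hoang beats Pham, Diaz, Ahmed, Zhou; loses to Aoki — 4 pairwise wins.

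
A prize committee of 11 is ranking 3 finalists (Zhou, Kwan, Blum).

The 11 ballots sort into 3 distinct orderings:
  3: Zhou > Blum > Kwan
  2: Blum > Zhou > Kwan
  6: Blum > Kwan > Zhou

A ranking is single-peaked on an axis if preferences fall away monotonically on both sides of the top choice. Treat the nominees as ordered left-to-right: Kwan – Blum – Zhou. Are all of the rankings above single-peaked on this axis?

Axis positions: Kwan=1, Blum=2, Zhou=3.
Ballot type 1 (peak Zhou at position 3): ranking walks positions 3-2-1, expanding outward from the peak — single-peaked.
Ballot type 2 (peak Blum at position 2): ranking walks positions 2-3-1, expanding outward from the peak — single-peaked.
Ballot type 3 (peak Blum at position 2): ranking walks positions 2-1-3, expanding outward from the peak — single-peaked.
Every ranking is single-peaked on this axis.

yes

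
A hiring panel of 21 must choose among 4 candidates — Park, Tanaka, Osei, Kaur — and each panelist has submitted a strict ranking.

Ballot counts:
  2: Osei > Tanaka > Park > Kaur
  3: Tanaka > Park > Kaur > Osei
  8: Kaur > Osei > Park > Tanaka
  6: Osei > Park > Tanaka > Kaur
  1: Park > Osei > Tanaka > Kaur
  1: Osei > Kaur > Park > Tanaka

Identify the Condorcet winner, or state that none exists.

none

Pairwise majorities:
Park vs Tanaka: 16 to 5, Park.
Park vs Osei: Park is ranked higher on 3+1 = 4 ballots, Osei on 17. Osei wins 17–4.
Park vs Kaur: Park preferred on 2+3+6+1 = 12 ballots; Park wins 12–9.
Tanaka vs Osei: 3 for Tanaka, 18 for Osei — Osei by 18–3.
Tanaka vs Kaur: Tanaka preferred on 2+3+6+1 = 12 ballots; Tanaka wins 12–9.
Osei vs Kaur: 2+6+1+1 = 10 for Osei, 11 for Kaur — Kaur by 11–10.
Each candidate drops at least one matchup (Park loses to Osei; Tanaka loses to Park; Osei loses to Kaur; Kaur loses to Park); the cycle Park beats Kaur beats Osei beats Park rules out a Condorcet winner.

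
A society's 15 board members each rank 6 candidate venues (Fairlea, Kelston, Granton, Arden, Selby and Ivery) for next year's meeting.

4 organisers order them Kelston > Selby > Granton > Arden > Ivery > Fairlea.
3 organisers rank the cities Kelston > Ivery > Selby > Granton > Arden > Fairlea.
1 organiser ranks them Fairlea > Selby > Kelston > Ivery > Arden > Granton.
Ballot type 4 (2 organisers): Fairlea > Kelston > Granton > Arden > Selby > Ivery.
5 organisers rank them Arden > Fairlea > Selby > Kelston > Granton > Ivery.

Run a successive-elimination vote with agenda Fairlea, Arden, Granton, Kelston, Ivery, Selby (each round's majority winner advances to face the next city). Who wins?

Kelston

Round 1: Fairlea vs Arden — 3–12, Arden advances.
Round 2: Arden vs Granton — 6–9, Granton advances.
Round 3: Granton vs Kelston — 0–15, Kelston advances.
Round 4: Kelston vs Ivery — 15–0, Kelston advances.
Round 5: Kelston vs Selby — 9–6, Kelston advances.
The agenda winner is Kelston.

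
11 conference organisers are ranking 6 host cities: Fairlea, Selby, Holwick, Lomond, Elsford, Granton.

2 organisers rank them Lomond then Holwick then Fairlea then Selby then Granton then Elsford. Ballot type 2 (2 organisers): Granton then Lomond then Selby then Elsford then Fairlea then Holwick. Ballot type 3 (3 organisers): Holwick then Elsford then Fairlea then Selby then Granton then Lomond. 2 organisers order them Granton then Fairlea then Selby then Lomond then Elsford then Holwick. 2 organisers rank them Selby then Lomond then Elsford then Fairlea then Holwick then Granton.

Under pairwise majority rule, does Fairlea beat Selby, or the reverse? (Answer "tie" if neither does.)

Ballots ranking Fairlea above Selby: 2 + 3 + 2 = 7.
Ballots ranking Selby above Fairlea: 11 − 7 = 4.
Fairlea wins the head-to-head 7–4.

Fairlea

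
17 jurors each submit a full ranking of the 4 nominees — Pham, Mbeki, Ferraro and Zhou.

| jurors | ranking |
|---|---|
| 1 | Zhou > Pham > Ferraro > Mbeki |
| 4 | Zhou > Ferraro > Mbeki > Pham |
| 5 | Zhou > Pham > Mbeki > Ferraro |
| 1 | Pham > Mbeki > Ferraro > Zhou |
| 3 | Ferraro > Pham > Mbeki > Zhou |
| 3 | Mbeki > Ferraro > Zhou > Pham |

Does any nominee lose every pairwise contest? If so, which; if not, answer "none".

none

Pairwise majorities:
Pham vs Mbeki: Pham preferred on 1+5+1+3 = 10 ballots; Pham wins 10–7.
Pham vs Ferraro: Pham preferred on 1+5+1 = 7 ballots; Ferraro wins 10–7.
Pham vs Zhou: Zhou, 13–4.
Mbeki vs Ferraro: 5+1+3 = 9 for Mbeki, 8 for Ferraro — Mbeki by 9–8.
Mbeki vs Zhou: Mbeki is ranked higher on 1+3+3 = 7 ballots, Zhou on 10. Zhou wins 10–7.
Ferraro vs Zhou: Ferraro preferred on 1+3+3 = 7 ballots; Zhou wins 10–7.
No nominee is winless: Pham beats Mbeki; Mbeki beats Ferraro; Ferraro beats Pham; Zhou beats Pham. There is no Condorcet loser.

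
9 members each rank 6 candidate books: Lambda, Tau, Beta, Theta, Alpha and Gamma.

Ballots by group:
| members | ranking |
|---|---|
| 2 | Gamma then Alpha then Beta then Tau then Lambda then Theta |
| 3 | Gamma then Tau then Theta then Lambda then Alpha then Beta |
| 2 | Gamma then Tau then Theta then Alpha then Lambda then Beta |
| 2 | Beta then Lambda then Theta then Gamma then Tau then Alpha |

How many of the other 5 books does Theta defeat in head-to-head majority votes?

Theta against each rival (9 members):
Theta vs Lambda: Theta wins 5–4.
Theta vs Tau: Theta preferred on 2 ballots; Tau wins 7–2.
Theta vs Beta: 3+2 = 5 for Theta, 4 for Beta — Theta by 5–4.
Theta vs Alpha: Theta wins 7–2.
Theta vs Gamma: Gamma wins 7–2.
Theta beats Lambda, Beta, Alpha; loses to Tau, Gamma — 3 pairwise wins.

3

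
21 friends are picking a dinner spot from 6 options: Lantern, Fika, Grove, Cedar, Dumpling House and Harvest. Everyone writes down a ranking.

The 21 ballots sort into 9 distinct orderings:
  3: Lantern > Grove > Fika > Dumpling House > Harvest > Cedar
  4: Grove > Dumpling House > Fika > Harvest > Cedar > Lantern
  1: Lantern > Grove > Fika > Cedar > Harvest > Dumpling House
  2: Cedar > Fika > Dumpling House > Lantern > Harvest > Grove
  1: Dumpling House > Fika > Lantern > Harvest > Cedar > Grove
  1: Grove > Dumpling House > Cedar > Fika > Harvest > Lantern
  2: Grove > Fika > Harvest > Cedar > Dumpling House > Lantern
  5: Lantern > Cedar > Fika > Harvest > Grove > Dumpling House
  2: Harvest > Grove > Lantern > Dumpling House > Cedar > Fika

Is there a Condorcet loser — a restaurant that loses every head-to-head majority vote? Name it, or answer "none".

Cedar

Head-to-head results (21 friends):
Lantern vs Fika: Lantern, 11–10.
Lantern vs Grove: Lantern wins 12–9.
Lantern vs Cedar: Lantern, 12–9.
Lantern vs Dumpling House: 3+1+5+2 = 11 for Lantern, 10 for Dumpling House — Lantern by 11–10.
Lantern vs Harvest: 3+1+2+1+5 = 12 for Lantern, 9 for Harvest — Lantern by 12–9.
Fika vs Grove: 8 to 13, Grove.
Fika vs Cedar: Fika preferred on 3+4+1+1+2 = 11 ballots; Fika wins 11–10.
Fika vs Dumpling House: 13 to 8, Fika.
Fika vs Harvest: 19 for Fika, 2 for Harvest — Fika by 19–2.
Grove vs Cedar: Grove preferred on 3+4+1+1+2+2 = 13 ballots; Grove wins 13–8.
Grove vs Dumpling House: Grove preferred on 18 ballots; Grove wins 18–3.
Grove vs Harvest: 3+4+1+1+2 = 11 for Grove, 10 for Harvest — Grove by 11–10.
Cedar vs Dumpling House: 10 to 11, Dumpling House.
Cedar vs Harvest: 9 to 12, Harvest.
Dumpling House–Harvest: Dumpling House 11–10.
Only Cedar has no wins; Cedar is the Condorcet loser.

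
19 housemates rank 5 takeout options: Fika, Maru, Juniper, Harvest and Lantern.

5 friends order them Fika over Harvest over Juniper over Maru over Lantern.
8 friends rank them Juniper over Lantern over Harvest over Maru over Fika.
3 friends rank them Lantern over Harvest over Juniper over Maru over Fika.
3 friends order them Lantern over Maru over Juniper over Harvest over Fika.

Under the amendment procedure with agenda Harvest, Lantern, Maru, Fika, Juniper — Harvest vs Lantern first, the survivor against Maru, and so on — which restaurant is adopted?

Juniper

Round 1: Harvest vs Lantern — 5–14, Lantern advances.
Round 2: Lantern vs Maru — 14–5, Lantern advances.
Round 3: Lantern vs Fika — 14–5, Lantern advances.
Round 4: Lantern vs Juniper — 6–13, Juniper advances.
The agenda winner is Juniper.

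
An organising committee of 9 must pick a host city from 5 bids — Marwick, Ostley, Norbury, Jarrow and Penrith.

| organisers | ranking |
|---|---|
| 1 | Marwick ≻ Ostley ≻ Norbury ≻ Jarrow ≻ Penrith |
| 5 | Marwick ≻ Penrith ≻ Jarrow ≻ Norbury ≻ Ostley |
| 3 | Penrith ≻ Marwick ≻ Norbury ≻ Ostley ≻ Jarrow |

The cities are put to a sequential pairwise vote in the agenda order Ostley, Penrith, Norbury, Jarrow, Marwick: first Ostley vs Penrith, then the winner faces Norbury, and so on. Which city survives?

Marwick

Round 1: Ostley vs Penrith — 1–8, Penrith advances.
Round 2: Penrith vs Norbury — 8–1, Penrith advances.
Round 3: Penrith vs Jarrow — 8–1, Penrith advances.
Round 4: Penrith vs Marwick — 3–6, Marwick advances.
Marwick survives the agenda.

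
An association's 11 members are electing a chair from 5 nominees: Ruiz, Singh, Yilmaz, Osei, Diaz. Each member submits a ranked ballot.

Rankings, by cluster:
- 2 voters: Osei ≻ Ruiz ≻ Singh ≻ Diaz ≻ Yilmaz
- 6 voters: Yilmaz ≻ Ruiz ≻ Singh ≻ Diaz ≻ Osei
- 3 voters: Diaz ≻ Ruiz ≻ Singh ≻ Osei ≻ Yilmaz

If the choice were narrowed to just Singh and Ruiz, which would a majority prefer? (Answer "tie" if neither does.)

No ballot ranks Singh above Ruiz: 0.
Ballots ranking Ruiz above Singh: 11 − 0 = 11.
Ruiz wins the head-to-head 11–0.

Ruiz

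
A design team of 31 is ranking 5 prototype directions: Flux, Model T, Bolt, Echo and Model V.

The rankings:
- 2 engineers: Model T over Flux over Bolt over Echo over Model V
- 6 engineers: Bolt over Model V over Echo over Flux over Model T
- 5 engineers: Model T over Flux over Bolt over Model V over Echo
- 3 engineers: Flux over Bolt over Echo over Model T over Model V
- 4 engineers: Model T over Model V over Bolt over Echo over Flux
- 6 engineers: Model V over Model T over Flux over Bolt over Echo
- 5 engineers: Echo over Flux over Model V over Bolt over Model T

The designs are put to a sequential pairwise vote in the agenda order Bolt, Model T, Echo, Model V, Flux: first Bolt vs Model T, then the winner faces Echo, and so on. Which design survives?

Model V

Round 1: Bolt vs Model T — 14–17, Model T advances.
Round 2: Model T vs Echo — 17–14, Model T advances.
Round 3: Model T vs Model V — 14–17, Model V advances.
Round 4: Model V vs Flux — 16–15, Model V advances.
The agenda winner is Model V.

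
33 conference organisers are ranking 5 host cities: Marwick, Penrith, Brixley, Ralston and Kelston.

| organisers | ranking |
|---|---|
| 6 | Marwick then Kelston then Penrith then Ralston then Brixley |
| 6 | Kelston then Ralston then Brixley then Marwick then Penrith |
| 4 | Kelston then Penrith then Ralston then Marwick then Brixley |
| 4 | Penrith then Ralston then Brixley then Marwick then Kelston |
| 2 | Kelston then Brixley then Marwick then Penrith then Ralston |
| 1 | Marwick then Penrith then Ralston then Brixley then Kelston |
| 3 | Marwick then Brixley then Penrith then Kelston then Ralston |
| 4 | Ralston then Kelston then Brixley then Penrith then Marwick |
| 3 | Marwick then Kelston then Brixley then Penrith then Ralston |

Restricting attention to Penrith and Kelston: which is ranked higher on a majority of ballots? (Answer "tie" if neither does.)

Ballots ranking Penrith above Kelston: 4 + 1 + 3 = 8.
Ballots ranking Kelston above Penrith: 33 − 8 = 25.
Kelston wins the head-to-head 25–8.

Kelston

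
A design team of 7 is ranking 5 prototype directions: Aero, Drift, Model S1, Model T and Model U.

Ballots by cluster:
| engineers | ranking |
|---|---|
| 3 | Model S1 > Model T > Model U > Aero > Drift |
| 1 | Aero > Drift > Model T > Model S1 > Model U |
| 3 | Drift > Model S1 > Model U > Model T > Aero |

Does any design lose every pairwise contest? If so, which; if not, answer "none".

none

Pairwise majorities:
Aero vs Drift: 3+1 = 4 for Aero, 3 for Drift — Aero by 4–3.
Aero vs Model S1: 1 to 6, Model S1.
Aero vs Model T: Model T wins 6–1.
Aero–Model U: Model U 6–1.
Drift vs Model S1: Drift is ranked higher on 1+3 = 4 ballots, Model S1 on 3. Drift wins 4–3.
Drift vs Model T: 1+3 = 4 for Drift, 3 for Model T — Drift by 4–3.
Drift–Model U: Drift 4–3.
Model S1 vs Model T: Model S1 wins 6–1.
Model S1 vs Model U: 7 to 0, Model S1.
Model T vs Model U: Model T preferred on 3+1 = 4 ballots; Model T wins 4–3.
Every design wins at least one matchup (Aero beats Drift; Drift beats Model S1; Model S1 beats Aero; Model T beats Aero; Model U beats Aero), so there is no Condorcet loser.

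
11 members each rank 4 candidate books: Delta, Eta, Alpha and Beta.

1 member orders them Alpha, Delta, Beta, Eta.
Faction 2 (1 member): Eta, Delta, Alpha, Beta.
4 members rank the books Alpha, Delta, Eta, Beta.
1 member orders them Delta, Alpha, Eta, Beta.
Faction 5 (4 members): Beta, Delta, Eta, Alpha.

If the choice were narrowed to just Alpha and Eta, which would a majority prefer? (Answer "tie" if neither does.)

Ballots ranking Alpha above Eta: 1 + 4 + 1 = 6.
Ballots ranking Eta above Alpha: 11 − 6 = 5.
Alpha wins the head-to-head 6–5.

Alpha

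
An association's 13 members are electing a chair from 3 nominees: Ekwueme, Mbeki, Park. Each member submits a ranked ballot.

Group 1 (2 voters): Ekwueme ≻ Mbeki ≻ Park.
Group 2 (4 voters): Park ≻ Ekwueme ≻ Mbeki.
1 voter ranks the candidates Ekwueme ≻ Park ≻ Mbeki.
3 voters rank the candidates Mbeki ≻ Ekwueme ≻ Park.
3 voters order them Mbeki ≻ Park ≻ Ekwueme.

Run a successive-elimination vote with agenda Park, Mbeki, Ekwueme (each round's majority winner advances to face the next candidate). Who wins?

Round 1: Park vs Mbeki — 5–8, Mbeki advances.
Round 2: Mbeki vs Ekwueme — 6–7, Ekwueme advances.
Ekwueme survives the agenda.

Ekwueme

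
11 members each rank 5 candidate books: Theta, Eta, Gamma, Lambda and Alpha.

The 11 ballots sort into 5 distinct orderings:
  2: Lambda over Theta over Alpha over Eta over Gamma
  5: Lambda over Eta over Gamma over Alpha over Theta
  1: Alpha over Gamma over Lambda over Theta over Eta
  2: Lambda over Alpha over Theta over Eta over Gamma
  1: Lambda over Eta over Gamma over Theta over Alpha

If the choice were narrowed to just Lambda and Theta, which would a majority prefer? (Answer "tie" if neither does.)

Ballots ranking Lambda above Theta: 2 + 5 + 1 + 2 + 1 = 11.
Ballots ranking Theta above Lambda: 11 − 11 = 0.
Lambda wins the head-to-head 11–0.

Lambda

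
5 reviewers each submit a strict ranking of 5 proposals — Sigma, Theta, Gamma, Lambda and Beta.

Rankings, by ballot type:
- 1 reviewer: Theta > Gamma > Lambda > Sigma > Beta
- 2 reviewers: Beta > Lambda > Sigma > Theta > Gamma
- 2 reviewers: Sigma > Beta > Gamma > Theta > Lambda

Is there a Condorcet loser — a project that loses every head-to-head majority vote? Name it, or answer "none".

none

Head-to-head results (5 reviewers):
Sigma vs Theta: 4 to 1, Sigma.
Sigma vs Gamma: Sigma, 4–1.
Sigma vs Lambda: Lambda, 3–2.
Sigma vs Beta: Sigma is ranked higher on 1+2 = 3 ballots, Beta on 2. Sigma wins 3–2.
Theta vs Gamma: Theta, 3–2.
Theta vs Lambda: Theta wins 3–2.
Theta vs Beta: Beta, 4–1.
Gamma vs Lambda: 1+2 = 3 for Gamma, 2 for Lambda — Gamma by 3–2.
Gamma–Beta: Beta 4–1.
Lambda vs Beta: Beta wins 4–1.
Each project has at least one pairwise win (Sigma beats Theta; Theta beats Gamma; Gamma beats Lambda; Lambda beats Sigma; Beta beats Theta) — no Condorcet loser.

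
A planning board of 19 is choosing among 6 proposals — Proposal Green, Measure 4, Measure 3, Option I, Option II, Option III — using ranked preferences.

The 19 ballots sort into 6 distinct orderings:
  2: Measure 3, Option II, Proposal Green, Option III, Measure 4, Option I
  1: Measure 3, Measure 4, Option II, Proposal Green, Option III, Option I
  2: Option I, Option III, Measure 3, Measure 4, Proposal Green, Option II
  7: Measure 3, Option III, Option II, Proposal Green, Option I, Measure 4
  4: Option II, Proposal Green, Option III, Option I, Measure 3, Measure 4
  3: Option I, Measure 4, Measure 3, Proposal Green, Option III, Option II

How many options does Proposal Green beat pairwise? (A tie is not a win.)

3

Proposal Green against each rival (19 council members):
Proposal Green vs Measure 4: Proposal Green preferred on 2+7+4 = 13 ballots; Proposal Green wins 13–6.
Proposal Green vs Measure 3: 4 for Proposal Green, 15 for Measure 3 — Measure 3 by 15–4.
Proposal Green–Option I: Proposal Green 14–5.
Proposal Green vs Option II: Proposal Green is ranked higher on 2+3 = 5 ballots, Option II on 14. Option II wins 14–5.
Proposal Green vs Option III: 10 to 9, Proposal Green.
Proposal Green beats Measure 4, Option I, Option III; loses to Measure 3, Option II — 3 pairwise wins.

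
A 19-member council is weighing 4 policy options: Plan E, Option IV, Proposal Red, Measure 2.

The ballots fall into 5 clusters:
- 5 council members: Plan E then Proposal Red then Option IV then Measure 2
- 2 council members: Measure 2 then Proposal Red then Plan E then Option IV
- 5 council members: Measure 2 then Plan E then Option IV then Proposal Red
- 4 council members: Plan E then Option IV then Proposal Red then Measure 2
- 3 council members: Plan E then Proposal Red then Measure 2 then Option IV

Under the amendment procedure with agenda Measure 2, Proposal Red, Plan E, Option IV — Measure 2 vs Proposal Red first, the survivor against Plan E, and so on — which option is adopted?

Round 1: Measure 2 vs Proposal Red — 7–12, Proposal Red advances.
Round 2: Proposal Red vs Plan E — 2–17, Plan E advances.
Round 3: Plan E vs Option IV — 19–0, Plan E advances.
The agenda winner is Plan E.

Plan E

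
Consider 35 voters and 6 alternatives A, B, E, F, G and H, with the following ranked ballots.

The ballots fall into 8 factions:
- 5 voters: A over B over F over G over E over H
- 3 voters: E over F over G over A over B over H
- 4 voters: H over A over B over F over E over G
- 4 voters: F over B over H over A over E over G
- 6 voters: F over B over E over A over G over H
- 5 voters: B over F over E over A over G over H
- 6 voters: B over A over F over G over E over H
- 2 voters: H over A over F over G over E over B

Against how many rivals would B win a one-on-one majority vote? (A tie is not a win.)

5

B against each rival (35 voters):
B vs A: 4+6+5+6 = 21 for B, 14 for A — B by 21–14.
B vs E: B wins 30–5.
B vs F: 20 to 15, B.
B vs G: B wins 30–5.
B–H: B 29–6.
B beats A, E, F, G, H — 5 pairwise wins.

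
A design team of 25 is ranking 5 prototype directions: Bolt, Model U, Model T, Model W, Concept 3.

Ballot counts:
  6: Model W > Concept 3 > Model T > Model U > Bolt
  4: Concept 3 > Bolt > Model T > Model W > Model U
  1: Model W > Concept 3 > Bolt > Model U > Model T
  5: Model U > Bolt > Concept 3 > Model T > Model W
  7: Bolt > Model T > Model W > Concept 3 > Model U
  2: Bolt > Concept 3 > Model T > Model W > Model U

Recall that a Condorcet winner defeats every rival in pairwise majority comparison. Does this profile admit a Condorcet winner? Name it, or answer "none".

Head-to-head results (25 engineers):
Bolt–Model U: Bolt 14–11.
Bolt–Model T: Bolt 19–6.
Bolt–Model W: Bolt 18–7.
Bolt–Concept 3: Bolt 14–11.
Model U vs Model T: Model T wins 19–6.
Model U vs Model W: Model W, 20–5.
Model U vs Concept 3: Concept 3 wins 20–5.
Model T vs Model W: Model T wins 18–7.
Model T–Concept 3: Concept 3 18–7.
Model W–Concept 3: Model W 14–11.
Bolt defeats every rival head-to-head and is the Condorcet winner.

Bolt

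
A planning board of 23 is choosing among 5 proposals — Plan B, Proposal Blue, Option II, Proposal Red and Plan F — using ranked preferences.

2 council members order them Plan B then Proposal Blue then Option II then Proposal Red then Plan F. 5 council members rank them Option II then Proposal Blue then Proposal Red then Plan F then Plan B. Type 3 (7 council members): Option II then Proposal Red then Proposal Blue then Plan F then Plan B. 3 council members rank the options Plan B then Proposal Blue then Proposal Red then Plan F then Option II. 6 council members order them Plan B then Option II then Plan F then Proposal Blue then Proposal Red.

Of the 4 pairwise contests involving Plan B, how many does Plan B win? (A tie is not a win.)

0

Plan B against each rival (23 council members):
Plan B vs Proposal Blue: 11 to 12, Proposal Blue.
Plan B–Option II: Option II 12–11.
Plan B vs Proposal Red: Proposal Red wins 12–11.
Plan B–Plan F: Plan F 12–11.
Plan B beats no one; loses to Proposal Blue, Option II, Proposal Red, Plan F — 0 pairwise wins.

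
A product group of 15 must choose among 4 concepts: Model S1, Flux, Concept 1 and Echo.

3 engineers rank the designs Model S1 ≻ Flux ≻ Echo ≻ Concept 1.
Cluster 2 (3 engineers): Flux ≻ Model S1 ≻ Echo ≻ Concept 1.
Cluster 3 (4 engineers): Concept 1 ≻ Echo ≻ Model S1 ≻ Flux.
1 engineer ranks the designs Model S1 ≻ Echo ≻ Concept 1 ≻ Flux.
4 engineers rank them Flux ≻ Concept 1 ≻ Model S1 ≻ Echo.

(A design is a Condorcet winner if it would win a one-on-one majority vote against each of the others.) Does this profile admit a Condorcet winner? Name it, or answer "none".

Check each pair by majority over 15 ballots:
Model S1 vs Flux: 3+4+1 = 8 for Model S1, 7 for Flux — Model S1 by 8–7.
Model S1 vs Concept 1: Model S1 is ranked higher on 3+3+1 = 7 ballots, Concept 1 on 8. Concept 1 wins 8–7.
Model S1 vs Echo: Model S1 preferred on 3+3+1+4 = 11 ballots; Model S1 wins 11–4.
Flux vs Concept 1: Flux preferred on 3+3+4 = 10 ballots; Flux wins 10–5.
Flux vs Echo: 10 to 5, Flux.
Concept 1 vs Echo: 4+4 = 8 for Concept 1, 7 for Echo — Concept 1 by 8–7.
No design is unbeaten: Model S1 loses to Concept 1; Flux loses to Model S1; Concept 1 loses to Flux; Echo loses to Model S1. In particular Model S1 → Flux → Concept 1 → Model S1 is a majority cycle — no Condorcet winner exists.

none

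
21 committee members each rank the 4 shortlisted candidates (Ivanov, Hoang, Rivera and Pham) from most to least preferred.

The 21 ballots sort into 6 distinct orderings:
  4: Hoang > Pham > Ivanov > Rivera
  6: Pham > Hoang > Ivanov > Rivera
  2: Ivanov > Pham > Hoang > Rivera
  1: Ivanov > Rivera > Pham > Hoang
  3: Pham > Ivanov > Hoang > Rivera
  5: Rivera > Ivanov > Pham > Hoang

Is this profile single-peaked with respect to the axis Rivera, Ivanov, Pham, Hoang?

yes

Axis positions: Rivera=1, Ivanov=2, Pham=3, Hoang=4.
Cluster 1 (peak Hoang at position 4): ranking walks positions 4-3-2-1, expanding outward from the peak — single-peaked.
Cluster 2 (peak Pham at position 3): ranking walks positions 3-4-2-1, expanding outward from the peak — single-peaked.
Cluster 3 (peak Ivanov at position 2): ranking walks positions 2-3-4-1, expanding outward from the peak — single-peaked.
Cluster 4 (peak Ivanov at position 2): ranking walks positions 2-1-3-4, expanding outward from the peak — single-peaked.
Cluster 5 (peak Pham at position 3): ranking walks positions 3-2-4-1, expanding outward from the peak — single-peaked.
Cluster 6 (peak Rivera at position 1): ranking walks positions 1-2-3-4, expanding outward from the peak — single-peaked.
Every ranking is single-peaked on this axis.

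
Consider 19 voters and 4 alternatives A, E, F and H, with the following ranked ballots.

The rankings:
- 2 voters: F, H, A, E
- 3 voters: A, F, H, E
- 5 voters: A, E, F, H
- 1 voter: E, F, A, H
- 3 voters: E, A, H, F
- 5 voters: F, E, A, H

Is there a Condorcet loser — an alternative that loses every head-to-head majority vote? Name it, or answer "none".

H

Head-to-head results (19 voters):
A–E: A 10–9.
A vs F: A is ranked higher on 3+5+3 = 11 ballots, F on 8. A wins 11–8.
A vs H: A, 17–2.
E vs F: 9 to 10, F.
E vs H: E, 14–5.
F vs H: F preferred on 2+3+5+1+5 = 16 ballots; F wins 16–3.
H is beaten in every head-to-head and is the Condorcet loser.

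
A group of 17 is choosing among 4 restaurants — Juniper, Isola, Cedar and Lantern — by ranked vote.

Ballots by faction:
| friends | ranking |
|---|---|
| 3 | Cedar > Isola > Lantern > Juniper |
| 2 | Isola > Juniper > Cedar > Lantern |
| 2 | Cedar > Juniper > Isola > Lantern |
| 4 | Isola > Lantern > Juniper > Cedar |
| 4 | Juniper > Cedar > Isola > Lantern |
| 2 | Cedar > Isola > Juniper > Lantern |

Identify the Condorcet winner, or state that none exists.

none

Head-to-head results (17 friends):
Juniper vs Isola: Isola, 11–6.
Juniper–Cedar: Juniper 10–7.
Juniper vs Lantern: Juniper, 10–7.
Isola–Cedar: Cedar 11–6.
Isola–Lantern: Isola 17–0.
Cedar vs Lantern: 13 to 4, Cedar.
No restaurant is unbeaten: Juniper loses to Isola; Isola loses to Cedar; Cedar loses to Juniper; Lantern loses to Juniper. In particular Juniper → Cedar → Isola → Juniper is a majority cycle — no Condorcet winner exists.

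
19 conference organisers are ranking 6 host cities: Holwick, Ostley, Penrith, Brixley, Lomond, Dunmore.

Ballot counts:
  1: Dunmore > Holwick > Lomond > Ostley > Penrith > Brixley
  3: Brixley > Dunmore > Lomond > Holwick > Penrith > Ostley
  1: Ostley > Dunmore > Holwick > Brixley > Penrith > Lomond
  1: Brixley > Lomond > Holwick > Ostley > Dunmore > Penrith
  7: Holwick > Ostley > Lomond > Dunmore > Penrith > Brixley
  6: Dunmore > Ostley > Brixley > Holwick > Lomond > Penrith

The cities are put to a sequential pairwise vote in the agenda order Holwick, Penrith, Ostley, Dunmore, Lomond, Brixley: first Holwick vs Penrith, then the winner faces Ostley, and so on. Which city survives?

Round 1: Holwick vs Penrith — 19–0, Holwick advances.
Round 2: Holwick vs Ostley — 12–7, Holwick advances.
Round 3: Holwick vs Dunmore — 8–11, Dunmore advances.
Round 4: Dunmore vs Lomond — 11–8, Dunmore advances.
Round 5: Dunmore vs Brixley — 15–4, Dunmore advances.
The agenda winner is Dunmore.

Dunmore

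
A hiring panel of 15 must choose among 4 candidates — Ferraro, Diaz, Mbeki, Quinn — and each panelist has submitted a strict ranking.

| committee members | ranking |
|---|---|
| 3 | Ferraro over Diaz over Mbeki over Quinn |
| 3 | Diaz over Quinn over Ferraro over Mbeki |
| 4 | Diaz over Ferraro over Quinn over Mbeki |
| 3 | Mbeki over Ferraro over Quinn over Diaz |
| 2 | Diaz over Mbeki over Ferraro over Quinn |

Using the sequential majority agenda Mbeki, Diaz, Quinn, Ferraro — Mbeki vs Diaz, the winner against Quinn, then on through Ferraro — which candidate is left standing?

Round 1: Mbeki vs Diaz — 3–12, Diaz advances.
Round 2: Diaz vs Quinn — 12–3, Diaz advances.
Round 3: Diaz vs Ferraro — 9–6, Diaz advances.
Diaz survives the agenda.

Diaz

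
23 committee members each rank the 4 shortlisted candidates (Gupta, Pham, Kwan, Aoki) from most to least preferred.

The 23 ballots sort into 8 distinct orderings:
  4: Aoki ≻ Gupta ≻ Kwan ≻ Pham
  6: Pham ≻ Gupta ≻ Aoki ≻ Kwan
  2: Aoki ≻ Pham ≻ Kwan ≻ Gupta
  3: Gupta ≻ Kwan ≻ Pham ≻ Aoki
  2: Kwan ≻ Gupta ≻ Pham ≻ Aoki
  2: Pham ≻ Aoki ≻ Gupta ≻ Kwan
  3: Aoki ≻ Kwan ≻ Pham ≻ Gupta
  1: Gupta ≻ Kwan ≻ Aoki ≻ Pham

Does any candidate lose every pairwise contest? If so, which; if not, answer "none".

Pairwise majorities:
Gupta vs Pham: Pham wins 13–10.
Gupta vs Kwan: Gupta preferred on 4+6+3+2+1 = 16 ballots; Gupta wins 16–7.
Gupta vs Aoki: Gupta, 12–11.
Pham–Kwan: Kwan 13–10.
Pham vs Aoki: Pham, 13–10.
Kwan–Aoki: Aoki 17–6.
Every candidate wins at least one matchup (Gupta beats Kwan; Pham beats Gupta; Kwan beats Pham; Aoki beats Kwan), so there is no Condorcet loser.

none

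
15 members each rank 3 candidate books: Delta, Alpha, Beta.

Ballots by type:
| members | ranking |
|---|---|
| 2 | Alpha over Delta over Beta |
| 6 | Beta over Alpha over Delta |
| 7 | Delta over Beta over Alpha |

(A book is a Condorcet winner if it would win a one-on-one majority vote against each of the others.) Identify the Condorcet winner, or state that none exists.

none

Head-to-head results (15 members):
Delta vs Alpha: Delta preferred on 7 ballots; Alpha wins 8–7.
Delta vs Beta: Delta preferred on 2+7 = 9 ballots; Delta wins 9–6.
Alpha vs Beta: 2 to 13, Beta.
No book is unbeaten: Delta loses to Alpha; Alpha loses to Beta; Beta loses to Delta. In particular Delta → Beta → Alpha → Delta is a majority cycle — no Condorcet winner exists.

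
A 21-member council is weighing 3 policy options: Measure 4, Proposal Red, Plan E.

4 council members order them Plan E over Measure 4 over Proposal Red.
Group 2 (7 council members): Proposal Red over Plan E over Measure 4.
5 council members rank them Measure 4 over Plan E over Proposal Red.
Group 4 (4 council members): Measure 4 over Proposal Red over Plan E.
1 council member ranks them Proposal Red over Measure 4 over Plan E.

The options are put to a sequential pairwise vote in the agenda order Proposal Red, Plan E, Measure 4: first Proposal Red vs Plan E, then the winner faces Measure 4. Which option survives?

Measure 4

Round 1: Proposal Red vs Plan E — 12–9, Proposal Red advances.
Round 2: Proposal Red vs Measure 4 — 8–13, Measure 4 advances.
The agenda winner is Measure 4.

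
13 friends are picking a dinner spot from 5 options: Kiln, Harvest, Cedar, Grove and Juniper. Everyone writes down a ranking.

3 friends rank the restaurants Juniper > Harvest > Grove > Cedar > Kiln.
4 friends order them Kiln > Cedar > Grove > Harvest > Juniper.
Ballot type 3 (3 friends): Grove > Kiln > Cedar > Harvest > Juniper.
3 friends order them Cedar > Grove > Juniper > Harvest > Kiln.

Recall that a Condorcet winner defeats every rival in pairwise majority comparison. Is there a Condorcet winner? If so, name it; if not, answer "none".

Head-to-head results (13 friends):
Kiln vs Harvest: Kiln is ranked higher on 4+3 = 7 ballots, Harvest on 6. Kiln wins 7–6.
Kiln vs Cedar: 7 to 6, Kiln.
Kiln vs Grove: 4 for Kiln, 9 for Grove — Grove by 9–4.
Kiln vs Juniper: Kiln preferred on 4+3 = 7 ballots; Kiln wins 7–6.
Harvest vs Cedar: Harvest preferred on 3 ballots; Cedar wins 10–3.
Harvest vs Grove: Harvest is ranked higher on 3 ballots, Grove on 10. Grove wins 10–3.
Harvest vs Juniper: 7 to 6, Harvest.
Cedar vs Grove: Cedar is ranked higher on 4+3 = 7 ballots, Grove on 6. Cedar wins 7–6.
Cedar vs Juniper: Cedar is ranked higher on 4+3+3 = 10 ballots, Juniper on 3. Cedar wins 10–3.
Grove vs Juniper: 4+3+3 = 10 for Grove, 3 for Juniper — Grove by 10–3.
No restaurant is unbeaten: Kiln loses to Grove; Harvest loses to Kiln; Cedar loses to Kiln; Grove loses to Cedar; Juniper loses to Kiln. In particular Kiln > Cedar > Grove > Kiln is a majority cycle — no Condorcet winner exists.

none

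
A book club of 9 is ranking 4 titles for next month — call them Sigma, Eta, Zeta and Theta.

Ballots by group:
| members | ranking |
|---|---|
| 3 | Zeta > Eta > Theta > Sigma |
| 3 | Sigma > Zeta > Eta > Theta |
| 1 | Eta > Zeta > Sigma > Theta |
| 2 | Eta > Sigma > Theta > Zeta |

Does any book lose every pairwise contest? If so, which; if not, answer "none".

Pairwise majorities:
Sigma vs Eta: 3 for Sigma, 6 for Eta — Eta by 6–3.
Sigma vs Zeta: 3+2 = 5 for Sigma, 4 for Zeta — Sigma by 5–4.
Sigma vs Theta: Sigma, 6–3.
Eta vs Zeta: 1+2 = 3 for Eta, 6 for Zeta — Zeta by 6–3.
Eta vs Theta: Eta preferred on 3+3+1+2 = 9 ballots; Eta wins 9–0.
Zeta vs Theta: Zeta is ranked higher on 3+3+1 = 7 ballots, Theta on 2. Zeta wins 7–2.
Theta loses to every other book — it is the Condorcet loser.

Theta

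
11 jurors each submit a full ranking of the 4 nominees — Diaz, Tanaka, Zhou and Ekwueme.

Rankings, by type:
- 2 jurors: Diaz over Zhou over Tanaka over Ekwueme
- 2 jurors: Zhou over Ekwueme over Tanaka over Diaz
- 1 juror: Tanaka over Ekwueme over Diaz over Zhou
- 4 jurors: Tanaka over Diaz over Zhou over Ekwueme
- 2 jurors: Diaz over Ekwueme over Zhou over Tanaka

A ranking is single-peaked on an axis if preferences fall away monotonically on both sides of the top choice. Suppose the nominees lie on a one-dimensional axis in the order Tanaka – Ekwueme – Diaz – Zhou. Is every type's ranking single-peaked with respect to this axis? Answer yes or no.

Axis positions: Tanaka=1, Ekwueme=2, Diaz=3, Zhou=4.
Type 1: ranking walks positions 3-4-1-2; Tanaka is ranked above Ekwueme even though Ekwueme lies between Tanaka and the peak Diaz on the axis — preferences dip and rise again. Not single-peaked.
Type 2: ranking walks positions 4-2-1-3; Ekwueme is ranked above Diaz even though Diaz lies between Ekwueme and the peak Zhou on the axis — preferences dip and rise again. Not single-peaked.
Type 3 (peak Tanaka at position 1): ranking walks positions 1-2-3-4, expanding outward from the peak — single-peaked.
Type 4: ranking walks positions 1-3-4-2; Diaz is ranked above Ekwueme even though Ekwueme lies between Diaz and the peak Tanaka on the axis — preferences dip and rise again. Not single-peaked.
Type 5 (peak Diaz at position 3): ranking walks positions 3-2-4-1, expanding outward from the peak — single-peaked.
Type 1 violates single-peakedness, so the profile is not single-peaked on this axis.

no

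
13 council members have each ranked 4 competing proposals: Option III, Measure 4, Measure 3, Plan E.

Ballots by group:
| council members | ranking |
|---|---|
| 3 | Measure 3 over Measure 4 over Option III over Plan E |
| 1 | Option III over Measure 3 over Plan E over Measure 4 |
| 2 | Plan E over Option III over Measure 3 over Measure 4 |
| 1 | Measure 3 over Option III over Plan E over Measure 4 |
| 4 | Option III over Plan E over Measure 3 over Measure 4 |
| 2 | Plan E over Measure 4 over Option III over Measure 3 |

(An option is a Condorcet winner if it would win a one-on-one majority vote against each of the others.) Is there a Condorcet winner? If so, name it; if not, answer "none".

Option III

Pairwise majorities:
Option III vs Measure 4: Option III wins 8–5.
Option III–Measure 3: Option III 9–4.
Option III vs Plan E: Option III wins 9–4.
Measure 4 vs Measure 3: Measure 3, 11–2.
Measure 4–Plan E: Plan E 10–3.
Measure 3 vs Plan E: Plan E, 8–5.
Option III wins every pairwise contest, so Option III is the Condorcet winner.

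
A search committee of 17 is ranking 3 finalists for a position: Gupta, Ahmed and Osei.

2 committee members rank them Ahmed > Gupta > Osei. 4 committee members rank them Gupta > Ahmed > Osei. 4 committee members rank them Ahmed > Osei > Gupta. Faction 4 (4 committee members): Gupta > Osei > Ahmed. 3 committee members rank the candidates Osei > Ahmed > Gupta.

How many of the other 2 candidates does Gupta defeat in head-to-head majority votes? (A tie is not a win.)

1

Gupta against each rival (17 committee members):
Gupta vs Ahmed: Ahmed wins 9–8.
Gupta vs Osei: Gupta, 10–7.
Gupta beats Osei; loses to Ahmed — 1 pairwise win.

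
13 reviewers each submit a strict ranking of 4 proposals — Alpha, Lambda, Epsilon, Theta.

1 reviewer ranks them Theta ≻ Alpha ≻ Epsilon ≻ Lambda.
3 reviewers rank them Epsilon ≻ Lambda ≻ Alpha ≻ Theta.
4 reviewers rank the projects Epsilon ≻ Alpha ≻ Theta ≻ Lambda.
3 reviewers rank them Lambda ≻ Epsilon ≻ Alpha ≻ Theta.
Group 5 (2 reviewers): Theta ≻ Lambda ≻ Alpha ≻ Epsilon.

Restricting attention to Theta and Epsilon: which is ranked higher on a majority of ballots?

Ballots ranking Theta above Epsilon: 1 + 2 = 3.
Ballots ranking Epsilon above Theta: 13 − 3 = 10.
Epsilon wins the head-to-head 10–3.

Epsilon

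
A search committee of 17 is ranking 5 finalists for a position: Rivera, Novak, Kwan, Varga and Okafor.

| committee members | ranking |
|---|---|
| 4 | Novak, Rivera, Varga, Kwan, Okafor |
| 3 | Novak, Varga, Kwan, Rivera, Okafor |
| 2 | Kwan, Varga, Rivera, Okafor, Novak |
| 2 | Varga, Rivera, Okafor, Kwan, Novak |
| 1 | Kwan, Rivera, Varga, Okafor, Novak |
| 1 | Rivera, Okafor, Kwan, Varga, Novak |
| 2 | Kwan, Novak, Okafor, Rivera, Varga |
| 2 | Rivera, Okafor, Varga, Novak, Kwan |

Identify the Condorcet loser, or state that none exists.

Pairwise majorities:
Rivera–Novak: Novak 9–8.
Rivera vs Kwan: 4+2+1+2 = 9 for Rivera, 8 for Kwan — Rivera by 9–8.
Rivera vs Varga: 4+1+1+2+2 = 10 for Rivera, 7 for Varga — Rivera by 10–7.
Rivera–Okafor: Rivera 15–2.
Novak vs Kwan: Novak wins 9–8.
Novak vs Varga: 4+3+2 = 9 for Novak, 8 for Varga — Novak by 9–8.
Novak vs Okafor: Novak, 9–8.
Kwan vs Varga: Varga wins 11–6.
Kwan vs Okafor: Kwan, 12–5.
Varga vs Okafor: 12 to 5, Varga.
Okafor loses to every other candidate — it is the Condorcet loser.

Okafor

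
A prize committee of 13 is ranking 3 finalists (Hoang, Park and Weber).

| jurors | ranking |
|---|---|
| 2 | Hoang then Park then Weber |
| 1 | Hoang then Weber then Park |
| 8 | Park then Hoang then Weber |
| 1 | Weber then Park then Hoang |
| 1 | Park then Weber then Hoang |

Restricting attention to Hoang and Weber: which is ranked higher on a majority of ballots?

Ballots ranking Hoang above Weber: 2 + 1 + 8 = 11.
Ballots ranking Weber above Hoang: 13 − 11 = 2.
Hoang wins the head-to-head 11–2.

Hoang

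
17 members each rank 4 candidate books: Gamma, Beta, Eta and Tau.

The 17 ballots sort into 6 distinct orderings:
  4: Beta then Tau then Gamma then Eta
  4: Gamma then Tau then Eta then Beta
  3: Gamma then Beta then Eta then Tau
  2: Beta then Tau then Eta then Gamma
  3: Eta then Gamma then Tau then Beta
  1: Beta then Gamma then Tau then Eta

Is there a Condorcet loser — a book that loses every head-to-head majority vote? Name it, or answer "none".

Eta

Pairwise majorities:
Gamma vs Beta: 10 to 7, Gamma.
Gamma–Eta: Gamma 12–5.
Gamma vs Tau: Gamma, 11–6.
Beta vs Eta: Beta is ranked higher on 4+3+2+1 = 10 ballots, Eta on 7. Beta wins 10–7.
Beta vs Tau: Beta, 10–7.
Eta vs Tau: Eta preferred on 3+3 = 6 ballots; Tau wins 11–6.
Only Eta has no wins; Eta is the Condorcet loser.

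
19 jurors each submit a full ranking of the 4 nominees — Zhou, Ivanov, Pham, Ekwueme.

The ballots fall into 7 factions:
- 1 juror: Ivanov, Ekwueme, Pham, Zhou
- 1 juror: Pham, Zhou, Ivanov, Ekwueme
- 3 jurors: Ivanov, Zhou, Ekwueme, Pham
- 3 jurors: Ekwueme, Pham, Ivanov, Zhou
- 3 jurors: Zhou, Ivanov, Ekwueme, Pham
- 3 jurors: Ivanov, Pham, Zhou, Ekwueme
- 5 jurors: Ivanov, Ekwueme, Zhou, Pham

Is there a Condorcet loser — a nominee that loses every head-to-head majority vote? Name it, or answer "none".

Pham

Pairwise majorities:
Zhou vs Ivanov: 4 to 15, Ivanov.
Zhou–Pham: Zhou 11–8.
Zhou vs Ekwueme: 1+3+3+3 = 10 for Zhou, 9 for Ekwueme — Zhou by 10–9.
Ivanov vs Pham: 1+3+3+3+5 = 15 for Ivanov, 4 for Pham — Ivanov by 15–4.
Ivanov vs Ekwueme: Ivanov, 16–3.
Pham vs Ekwueme: Ekwueme wins 15–4.
Pham is beaten in every head-to-head and is the Condorcet loser.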